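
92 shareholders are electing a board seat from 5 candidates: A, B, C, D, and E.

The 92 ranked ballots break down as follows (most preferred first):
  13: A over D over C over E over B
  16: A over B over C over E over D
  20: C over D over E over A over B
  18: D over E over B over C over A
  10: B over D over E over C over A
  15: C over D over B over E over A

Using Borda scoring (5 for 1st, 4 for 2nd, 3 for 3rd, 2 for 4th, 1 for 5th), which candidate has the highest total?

A: 13×5 + 16×5 + 20×2 + 18×1 + 10×1 + 15×1 = 228
B: 13×1 + 16×4 + 20×1 + 18×3 + 10×5 + 15×3 = 246
C: 13×3 + 16×3 + 20×5 + 18×2 + 10×2 + 15×5 = 318
D: 13×4 + 16×1 + 20×4 + 18×5 + 10×4 + 15×4 = 338
E: 13×2 + 16×2 + 20×3 + 18×4 + 10×3 + 15×2 = 250

D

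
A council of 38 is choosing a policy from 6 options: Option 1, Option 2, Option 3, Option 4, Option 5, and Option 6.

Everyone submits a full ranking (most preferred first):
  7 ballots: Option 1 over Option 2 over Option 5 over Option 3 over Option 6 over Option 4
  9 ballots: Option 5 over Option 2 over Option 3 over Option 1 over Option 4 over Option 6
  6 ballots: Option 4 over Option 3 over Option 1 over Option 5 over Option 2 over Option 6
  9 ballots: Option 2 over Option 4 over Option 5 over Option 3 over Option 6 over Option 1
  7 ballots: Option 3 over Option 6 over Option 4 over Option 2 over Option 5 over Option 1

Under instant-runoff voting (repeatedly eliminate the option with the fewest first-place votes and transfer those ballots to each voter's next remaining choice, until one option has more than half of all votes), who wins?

Option 2

Round 1: Option 1 7, Option 2 9, Option 3 7, Option 4 6, Option 5 9, Option 6 0. Option 6 eliminated.
Round 2: Option 1 7, Option 2 9, Option 3 7, Option 4 6, Option 5 9. Option 4 eliminated.
Round 3: Option 1 7, Option 2 9, Option 3 13, Option 5 9. Option 1 eliminated.
Round 4: Option 2 16, Option 3 13, Option 5 9. Option 5 eliminated.
Round 5: Option 2 25, Option 3 13. Option 2 has a majority (≥20).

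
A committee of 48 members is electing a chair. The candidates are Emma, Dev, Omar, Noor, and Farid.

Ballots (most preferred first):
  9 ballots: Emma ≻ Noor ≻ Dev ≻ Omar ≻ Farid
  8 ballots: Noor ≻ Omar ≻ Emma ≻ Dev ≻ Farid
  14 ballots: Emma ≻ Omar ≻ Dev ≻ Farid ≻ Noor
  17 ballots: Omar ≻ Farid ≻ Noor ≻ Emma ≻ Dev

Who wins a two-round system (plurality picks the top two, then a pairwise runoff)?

Omar

Round 1 first-place votes: Emma 23, Dev 0, Omar 17, Noor 8, Farid 0. Emma and Omar advance.
Runoff: Emma is ranked above Omar on 23 ballots, Omar above Emma on 25.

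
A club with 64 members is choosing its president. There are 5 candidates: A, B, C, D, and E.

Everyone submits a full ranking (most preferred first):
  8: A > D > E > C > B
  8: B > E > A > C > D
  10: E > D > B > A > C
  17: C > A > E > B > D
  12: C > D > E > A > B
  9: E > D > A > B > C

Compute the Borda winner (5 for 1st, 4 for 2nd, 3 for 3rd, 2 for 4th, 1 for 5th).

A: 8×5 + 8×3 + 10×2 + 17×4 + 12×2 + 9×3 = 203
B: 8×1 + 8×5 + 10×3 + 17×2 + 12×1 + 9×2 = 142
C: 8×2 + 8×2 + 10×1 + 17×5 + 12×5 + 9×1 = 196
D: 8×4 + 8×1 + 10×4 + 17×1 + 12×4 + 9×4 = 181
E: 8×3 + 8×4 + 10×5 + 17×3 + 12×3 + 9×5 = 238

E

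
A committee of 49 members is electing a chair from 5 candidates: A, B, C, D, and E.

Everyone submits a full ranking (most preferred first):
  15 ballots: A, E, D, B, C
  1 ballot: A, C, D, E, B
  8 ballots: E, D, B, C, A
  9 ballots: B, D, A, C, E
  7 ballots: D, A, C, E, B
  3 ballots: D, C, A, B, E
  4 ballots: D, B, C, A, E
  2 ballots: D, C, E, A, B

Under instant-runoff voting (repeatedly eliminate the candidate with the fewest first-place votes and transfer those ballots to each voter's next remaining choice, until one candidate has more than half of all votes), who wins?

Round 1: A 16, B 9, C 0, D 16, E 8. C eliminated.
Round 2: A 16, B 9, D 16, E 8. E eliminated.
Round 3: A 16, B 9, D 24. B eliminated.
Round 4: A 16, D 33. D has a majority (≥25).

D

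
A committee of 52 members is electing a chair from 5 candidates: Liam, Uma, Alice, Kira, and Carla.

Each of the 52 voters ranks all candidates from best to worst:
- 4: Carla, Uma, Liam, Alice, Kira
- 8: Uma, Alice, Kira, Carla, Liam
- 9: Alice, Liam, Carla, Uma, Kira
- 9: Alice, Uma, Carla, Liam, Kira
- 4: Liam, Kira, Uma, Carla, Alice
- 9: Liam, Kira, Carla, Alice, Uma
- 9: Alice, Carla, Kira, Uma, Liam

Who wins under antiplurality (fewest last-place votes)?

Carla

Last-place votes: Liam 17, Uma 9, Alice 4, Kira 22, Carla 0.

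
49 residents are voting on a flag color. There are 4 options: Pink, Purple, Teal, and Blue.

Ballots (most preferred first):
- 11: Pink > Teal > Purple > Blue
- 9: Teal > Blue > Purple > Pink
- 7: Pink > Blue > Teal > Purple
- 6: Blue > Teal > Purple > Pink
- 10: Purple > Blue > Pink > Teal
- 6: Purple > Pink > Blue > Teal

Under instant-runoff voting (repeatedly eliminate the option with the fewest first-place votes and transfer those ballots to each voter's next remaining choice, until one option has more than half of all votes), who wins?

Purple

Round 1: Pink 18, Purple 16, Teal 9, Blue 6. Blue eliminated.
Round 2: Pink 18, Purple 16, Teal 15. Teal eliminated.
Round 3: Pink 18, Purple 31. Purple has a majority (≥25).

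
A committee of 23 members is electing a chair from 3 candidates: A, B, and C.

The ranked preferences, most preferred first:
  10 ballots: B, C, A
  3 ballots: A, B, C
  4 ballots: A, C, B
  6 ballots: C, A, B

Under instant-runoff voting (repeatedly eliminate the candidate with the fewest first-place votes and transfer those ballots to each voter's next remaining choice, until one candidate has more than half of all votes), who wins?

A

Round 1: A 7, B 10, C 6. C eliminated.
Round 2: A 13, B 10. A has a majority (≥12).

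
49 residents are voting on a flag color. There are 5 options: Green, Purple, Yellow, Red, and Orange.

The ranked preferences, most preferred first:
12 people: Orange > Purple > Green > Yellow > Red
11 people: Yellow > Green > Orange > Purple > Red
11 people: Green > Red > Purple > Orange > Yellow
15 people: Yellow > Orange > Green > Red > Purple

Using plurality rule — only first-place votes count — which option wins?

First-place votes: Green 11, Purple 0, Yellow 26, Red 0, Orange 12.

Yellow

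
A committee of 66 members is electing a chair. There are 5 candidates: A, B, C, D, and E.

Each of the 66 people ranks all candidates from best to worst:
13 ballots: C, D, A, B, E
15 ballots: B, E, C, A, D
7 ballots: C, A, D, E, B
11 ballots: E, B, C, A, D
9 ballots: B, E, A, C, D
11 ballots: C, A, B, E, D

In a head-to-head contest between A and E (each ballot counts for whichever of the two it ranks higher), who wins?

E

A is ranked above E on 31 ballots; E above A on 35.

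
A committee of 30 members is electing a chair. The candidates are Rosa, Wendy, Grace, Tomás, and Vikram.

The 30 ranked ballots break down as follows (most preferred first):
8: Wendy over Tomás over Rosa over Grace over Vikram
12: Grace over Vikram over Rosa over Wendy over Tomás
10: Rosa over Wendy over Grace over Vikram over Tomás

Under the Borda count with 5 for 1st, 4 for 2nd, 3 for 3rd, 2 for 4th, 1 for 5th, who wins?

Rosa: 8×3 + 12×3 + 10×5 = 110
Wendy: 8×5 + 12×2 + 10×4 = 104
Grace: 8×2 + 12×5 + 10×3 = 106
Tomás: 8×4 + 12×1 + 10×1 = 54
Vikram: 8×1 + 12×4 + 10×2 = 76

Rosa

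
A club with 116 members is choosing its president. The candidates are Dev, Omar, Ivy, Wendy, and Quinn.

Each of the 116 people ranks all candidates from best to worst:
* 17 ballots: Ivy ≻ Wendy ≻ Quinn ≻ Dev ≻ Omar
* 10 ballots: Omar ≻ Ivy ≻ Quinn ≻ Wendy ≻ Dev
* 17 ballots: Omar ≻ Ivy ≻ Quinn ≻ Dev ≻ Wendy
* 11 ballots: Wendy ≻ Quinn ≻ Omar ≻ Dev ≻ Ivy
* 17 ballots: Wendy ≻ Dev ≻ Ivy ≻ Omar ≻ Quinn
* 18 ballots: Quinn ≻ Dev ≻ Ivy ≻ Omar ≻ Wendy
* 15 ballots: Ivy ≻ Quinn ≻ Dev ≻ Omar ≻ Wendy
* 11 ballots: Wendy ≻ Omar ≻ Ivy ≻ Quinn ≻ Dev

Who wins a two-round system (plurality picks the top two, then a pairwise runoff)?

Ivy

Round 1 first-place votes: Dev 0, Omar 27, Ivy 32, Wendy 39, Quinn 18. Wendy and Ivy advance.
Runoff: Wendy is ranked above Ivy on 39 ballots, Ivy above Wendy on 77.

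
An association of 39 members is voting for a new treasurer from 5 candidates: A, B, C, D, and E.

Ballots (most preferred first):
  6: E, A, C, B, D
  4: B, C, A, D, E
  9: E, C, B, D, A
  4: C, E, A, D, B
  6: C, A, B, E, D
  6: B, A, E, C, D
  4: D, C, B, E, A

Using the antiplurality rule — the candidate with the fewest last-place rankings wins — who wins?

C

Last-place votes: A 13, B 4, C 0, D 18, E 4.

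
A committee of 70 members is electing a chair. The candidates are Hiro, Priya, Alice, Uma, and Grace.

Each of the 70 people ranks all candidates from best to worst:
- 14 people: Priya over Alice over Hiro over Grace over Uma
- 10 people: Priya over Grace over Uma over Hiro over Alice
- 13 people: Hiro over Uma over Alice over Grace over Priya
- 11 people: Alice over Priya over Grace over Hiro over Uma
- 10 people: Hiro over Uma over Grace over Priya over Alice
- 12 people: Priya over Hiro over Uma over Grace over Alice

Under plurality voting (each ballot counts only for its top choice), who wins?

First-place votes: Hiro 23, Priya 36, Alice 11, Uma 0, Grace 0.

Priya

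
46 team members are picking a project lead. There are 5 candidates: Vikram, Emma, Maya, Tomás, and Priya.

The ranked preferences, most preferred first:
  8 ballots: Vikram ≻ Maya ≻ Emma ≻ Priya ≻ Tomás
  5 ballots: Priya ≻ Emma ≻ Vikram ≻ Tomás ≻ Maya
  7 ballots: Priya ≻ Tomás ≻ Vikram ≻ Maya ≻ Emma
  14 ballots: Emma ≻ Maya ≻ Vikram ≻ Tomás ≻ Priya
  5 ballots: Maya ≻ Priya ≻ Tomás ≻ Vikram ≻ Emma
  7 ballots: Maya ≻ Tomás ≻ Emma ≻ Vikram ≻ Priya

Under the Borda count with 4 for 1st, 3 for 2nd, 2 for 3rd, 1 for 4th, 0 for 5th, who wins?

Vikram: 8×4 + 5×2 + 7×2 + 14×2 + 5×1 + 7×1 = 96
Emma: 8×2 + 5×3 + 7×0 + 14×4 + 5×0 + 7×2 = 101
Maya: 8×3 + 5×0 + 7×1 + 14×3 + 5×4 + 7×4 = 121
Tomás: 8×0 + 5×1 + 7×3 + 14×1 + 5×2 + 7×3 = 71
Priya: 8×1 + 5×4 + 7×4 + 14×0 + 5×3 + 7×0 = 71

Maya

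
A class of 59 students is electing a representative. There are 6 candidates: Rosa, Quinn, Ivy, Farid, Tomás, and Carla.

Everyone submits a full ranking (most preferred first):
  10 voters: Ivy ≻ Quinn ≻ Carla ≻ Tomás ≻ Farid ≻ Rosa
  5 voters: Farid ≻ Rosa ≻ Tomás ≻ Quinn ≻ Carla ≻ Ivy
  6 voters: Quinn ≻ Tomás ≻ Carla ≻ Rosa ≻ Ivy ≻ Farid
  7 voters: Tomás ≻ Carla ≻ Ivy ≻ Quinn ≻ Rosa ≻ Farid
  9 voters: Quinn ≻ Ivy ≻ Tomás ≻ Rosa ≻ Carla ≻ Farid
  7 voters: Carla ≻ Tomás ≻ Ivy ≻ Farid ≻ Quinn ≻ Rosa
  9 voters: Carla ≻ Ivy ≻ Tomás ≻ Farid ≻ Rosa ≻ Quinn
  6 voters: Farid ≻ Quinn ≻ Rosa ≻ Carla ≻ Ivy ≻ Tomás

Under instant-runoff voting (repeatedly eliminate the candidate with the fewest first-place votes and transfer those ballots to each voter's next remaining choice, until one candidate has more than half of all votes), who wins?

Round 1: Rosa 0, Quinn 15, Ivy 10, Farid 11, Tomás 7, Carla 16. Rosa eliminated.
Round 2: Quinn 15, Ivy 10, Farid 11, Tomás 7, Carla 16. Tomás eliminated.
Round 3: Quinn 15, Ivy 10, Farid 11, Carla 23. Ivy eliminated.
Round 4: Quinn 25, Farid 11, Carla 23. Farid eliminated.
Round 5: Quinn 36, Carla 23. Quinn has a majority (≥30).

Quinn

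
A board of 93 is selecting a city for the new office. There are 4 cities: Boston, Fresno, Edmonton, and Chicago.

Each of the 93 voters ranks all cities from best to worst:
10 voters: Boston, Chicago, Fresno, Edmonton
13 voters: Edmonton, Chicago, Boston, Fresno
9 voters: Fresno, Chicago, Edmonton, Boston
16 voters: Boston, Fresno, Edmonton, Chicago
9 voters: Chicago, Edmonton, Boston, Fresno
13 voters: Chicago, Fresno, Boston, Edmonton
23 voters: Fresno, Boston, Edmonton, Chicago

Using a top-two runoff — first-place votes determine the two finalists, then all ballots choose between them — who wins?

Boston

Round 1 first-place votes: Boston 26, Fresno 32, Edmonton 13, Chicago 22. Fresno and Boston advance.
Runoff: Fresno is ranked above Boston on 45 ballots, Boston above Fresno on 48.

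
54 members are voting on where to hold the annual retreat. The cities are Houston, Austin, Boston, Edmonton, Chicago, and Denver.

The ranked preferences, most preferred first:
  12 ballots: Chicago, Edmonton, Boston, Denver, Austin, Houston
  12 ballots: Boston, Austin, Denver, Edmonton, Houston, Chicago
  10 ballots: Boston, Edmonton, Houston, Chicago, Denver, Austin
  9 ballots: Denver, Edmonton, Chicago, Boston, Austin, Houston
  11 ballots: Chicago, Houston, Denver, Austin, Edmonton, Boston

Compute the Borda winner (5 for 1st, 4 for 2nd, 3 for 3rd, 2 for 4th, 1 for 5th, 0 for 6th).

Houston: 12×0 + 12×1 + 10×3 + 9×0 + 11×4 = 86
Austin: 12×1 + 12×4 + 10×0 + 9×1 + 11×2 = 91
Boston: 12×3 + 12×5 + 10×5 + 9×2 + 11×0 = 164
Edmonton: 12×4 + 12×2 + 10×4 + 9×4 + 11×1 = 159
Chicago: 12×5 + 12×0 + 10×2 + 9×3 + 11×5 = 162
Denver: 12×2 + 12×3 + 10×1 + 9×5 + 11×3 = 148

Boston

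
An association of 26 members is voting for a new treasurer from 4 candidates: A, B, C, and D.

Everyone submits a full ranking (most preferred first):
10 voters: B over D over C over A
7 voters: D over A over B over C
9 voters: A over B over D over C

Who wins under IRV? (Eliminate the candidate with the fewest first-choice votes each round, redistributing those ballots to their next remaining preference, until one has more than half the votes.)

A

Round 1: A 9, B 10, C 0, D 7. C eliminated.
Round 2: A 9, B 10, D 7. D eliminated.
Round 3: A 16, B 10. A has a majority (≥14).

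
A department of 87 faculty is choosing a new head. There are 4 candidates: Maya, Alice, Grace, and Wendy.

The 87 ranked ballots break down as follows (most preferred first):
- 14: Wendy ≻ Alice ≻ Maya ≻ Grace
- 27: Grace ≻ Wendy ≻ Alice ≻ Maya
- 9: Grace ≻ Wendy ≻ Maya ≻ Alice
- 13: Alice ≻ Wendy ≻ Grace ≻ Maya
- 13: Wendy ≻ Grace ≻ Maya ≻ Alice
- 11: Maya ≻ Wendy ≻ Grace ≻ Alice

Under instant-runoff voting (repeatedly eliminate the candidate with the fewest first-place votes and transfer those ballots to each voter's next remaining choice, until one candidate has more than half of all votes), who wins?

Round 1: Maya 11, Alice 13, Grace 36, Wendy 27. Maya eliminated.
Round 2: Alice 13, Grace 36, Wendy 38. Alice eliminated.
Round 3: Grace 36, Wendy 51. Wendy has a majority (≥44).

Wendy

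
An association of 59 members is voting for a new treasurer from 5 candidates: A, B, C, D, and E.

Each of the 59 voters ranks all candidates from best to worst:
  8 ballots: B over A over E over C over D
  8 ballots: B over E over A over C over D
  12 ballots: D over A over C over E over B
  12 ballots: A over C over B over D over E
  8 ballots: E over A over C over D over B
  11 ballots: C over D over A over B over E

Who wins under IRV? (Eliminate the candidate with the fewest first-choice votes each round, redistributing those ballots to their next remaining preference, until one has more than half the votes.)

Round 1: A 12, B 16, C 11, D 12, E 8. E eliminated.
Round 2: A 20, B 16, C 11, D 12. C eliminated.
Round 3: A 20, B 16, D 23. B eliminated.
Round 4: A 36, D 23. A has a majority (≥30).

A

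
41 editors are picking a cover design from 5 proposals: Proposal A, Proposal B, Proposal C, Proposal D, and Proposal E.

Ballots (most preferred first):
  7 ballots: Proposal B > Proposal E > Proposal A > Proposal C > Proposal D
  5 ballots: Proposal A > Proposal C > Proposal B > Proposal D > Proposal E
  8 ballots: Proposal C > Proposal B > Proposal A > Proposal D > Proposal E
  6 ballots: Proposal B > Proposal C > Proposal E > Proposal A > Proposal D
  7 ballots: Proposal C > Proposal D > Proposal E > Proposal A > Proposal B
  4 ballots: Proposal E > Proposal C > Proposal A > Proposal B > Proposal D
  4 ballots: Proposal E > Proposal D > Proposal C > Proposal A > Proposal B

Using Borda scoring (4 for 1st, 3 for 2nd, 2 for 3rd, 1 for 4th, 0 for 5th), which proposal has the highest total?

Proposal C

Proposal A: 7×2 + 5×4 + 8×2 + 6×1 + 7×1 + 4×2 + 4×1 = 75
Proposal B: 7×4 + 5×2 + 8×3 + 6×4 + 7×0 + 4×1 + 4×0 = 90
Proposal C: 7×1 + 5×3 + 8×4 + 6×3 + 7×4 + 4×3 + 4×2 = 120
Proposal D: 7×0 + 5×1 + 8×1 + 6×0 + 7×3 + 4×0 + 4×3 = 46
Proposal E: 7×3 + 5×0 + 8×0 + 6×2 + 7×2 + 4×4 + 4×4 = 79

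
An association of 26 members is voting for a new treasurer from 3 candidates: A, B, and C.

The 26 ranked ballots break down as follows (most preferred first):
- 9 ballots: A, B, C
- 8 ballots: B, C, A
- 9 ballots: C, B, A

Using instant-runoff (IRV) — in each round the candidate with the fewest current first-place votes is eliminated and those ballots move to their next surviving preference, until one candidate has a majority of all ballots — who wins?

Round 1: A 9, B 8, C 9. B eliminated.
Round 2: A 9, C 17. C has a majority (≥14).

C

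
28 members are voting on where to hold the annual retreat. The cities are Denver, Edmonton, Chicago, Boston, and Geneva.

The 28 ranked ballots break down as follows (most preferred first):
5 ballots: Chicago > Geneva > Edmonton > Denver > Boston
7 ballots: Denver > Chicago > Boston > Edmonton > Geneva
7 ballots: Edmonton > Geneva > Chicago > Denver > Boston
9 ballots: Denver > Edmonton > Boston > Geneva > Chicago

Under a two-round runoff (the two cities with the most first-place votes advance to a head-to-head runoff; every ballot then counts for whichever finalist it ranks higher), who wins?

Round 1 first-place votes: Denver 16, Edmonton 7, Chicago 5, Boston 0, Geneva 0. Denver and Edmonton advance.
Runoff: Denver is ranked above Edmonton on 16 ballots, Edmonton above Denver on 12.

Denver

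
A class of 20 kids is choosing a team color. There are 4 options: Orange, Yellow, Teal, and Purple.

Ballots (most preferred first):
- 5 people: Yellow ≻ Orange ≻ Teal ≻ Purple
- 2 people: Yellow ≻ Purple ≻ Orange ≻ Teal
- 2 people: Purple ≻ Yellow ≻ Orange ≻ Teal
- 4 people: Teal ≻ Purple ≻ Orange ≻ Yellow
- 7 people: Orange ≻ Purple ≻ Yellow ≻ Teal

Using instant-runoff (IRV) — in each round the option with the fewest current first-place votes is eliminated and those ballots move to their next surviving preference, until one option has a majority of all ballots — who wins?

Round 1: Orange 7, Yellow 7, Teal 4, Purple 2. Purple eliminated.
Round 2: Orange 7, Yellow 9, Teal 4. Teal eliminated.
Round 3: Orange 11, Yellow 9. Orange has a majority (≥11).

Orange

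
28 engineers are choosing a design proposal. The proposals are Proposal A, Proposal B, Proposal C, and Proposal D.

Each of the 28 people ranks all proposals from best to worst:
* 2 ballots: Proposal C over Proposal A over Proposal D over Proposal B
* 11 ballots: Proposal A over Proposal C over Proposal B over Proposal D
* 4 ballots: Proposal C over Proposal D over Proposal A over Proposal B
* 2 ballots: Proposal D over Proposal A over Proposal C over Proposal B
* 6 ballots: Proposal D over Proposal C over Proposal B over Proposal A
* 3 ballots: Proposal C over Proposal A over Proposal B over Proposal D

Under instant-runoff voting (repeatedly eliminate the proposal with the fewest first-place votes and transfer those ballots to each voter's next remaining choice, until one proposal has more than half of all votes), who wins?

Round 1: Proposal A 11, Proposal B 0, Proposal C 9, Proposal D 8. Proposal B eliminated.
Round 2: Proposal A 11, Proposal C 9, Proposal D 8. Proposal D eliminated.
Round 3: Proposal A 13, Proposal C 15. Proposal C has a majority (≥15).

Proposal C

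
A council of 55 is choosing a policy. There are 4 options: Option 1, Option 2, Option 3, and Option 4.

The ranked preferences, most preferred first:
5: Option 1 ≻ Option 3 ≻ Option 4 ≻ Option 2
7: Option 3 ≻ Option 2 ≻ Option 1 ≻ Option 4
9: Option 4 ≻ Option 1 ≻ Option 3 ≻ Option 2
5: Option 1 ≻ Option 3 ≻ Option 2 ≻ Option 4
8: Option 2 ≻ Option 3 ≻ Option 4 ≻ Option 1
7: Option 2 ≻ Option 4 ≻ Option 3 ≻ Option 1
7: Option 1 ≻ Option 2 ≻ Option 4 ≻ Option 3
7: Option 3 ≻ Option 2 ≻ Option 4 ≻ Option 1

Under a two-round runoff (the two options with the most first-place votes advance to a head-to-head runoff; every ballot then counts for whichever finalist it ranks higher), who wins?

Option 2

Round 1 first-place votes: Option 1 17, Option 2 15, Option 3 14, Option 4 9. Option 1 and Option 2 advance.
Runoff: Option 1 is ranked above Option 2 on 26 ballots, Option 2 above Option 1 on 29.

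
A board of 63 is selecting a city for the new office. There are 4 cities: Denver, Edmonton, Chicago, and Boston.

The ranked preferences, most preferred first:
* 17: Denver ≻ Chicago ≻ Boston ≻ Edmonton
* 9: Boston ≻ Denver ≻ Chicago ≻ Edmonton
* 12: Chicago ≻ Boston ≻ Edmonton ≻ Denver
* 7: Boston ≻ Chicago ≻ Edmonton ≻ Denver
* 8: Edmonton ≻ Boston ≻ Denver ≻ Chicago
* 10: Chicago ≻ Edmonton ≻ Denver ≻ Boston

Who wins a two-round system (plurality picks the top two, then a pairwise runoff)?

Round 1 first-place votes: Denver 17, Edmonton 8, Chicago 22, Boston 16. Chicago and Denver advance.
Runoff: Chicago is ranked above Denver on 29 ballots, Denver above Chicago on 34.

Denver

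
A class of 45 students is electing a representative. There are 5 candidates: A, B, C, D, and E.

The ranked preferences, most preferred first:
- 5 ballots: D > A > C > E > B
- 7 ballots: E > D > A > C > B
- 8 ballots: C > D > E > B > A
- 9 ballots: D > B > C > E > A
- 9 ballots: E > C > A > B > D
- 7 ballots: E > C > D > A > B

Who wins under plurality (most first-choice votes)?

E

First-place votes: A 0, B 0, C 8, D 14, E 23.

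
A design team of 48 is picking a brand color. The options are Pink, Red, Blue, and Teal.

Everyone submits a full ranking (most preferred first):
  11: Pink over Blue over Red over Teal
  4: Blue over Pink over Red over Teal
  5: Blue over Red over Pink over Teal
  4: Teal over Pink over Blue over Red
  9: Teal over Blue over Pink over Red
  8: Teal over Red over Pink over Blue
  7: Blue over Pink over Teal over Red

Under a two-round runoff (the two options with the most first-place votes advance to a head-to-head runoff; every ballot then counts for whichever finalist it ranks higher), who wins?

Round 1 first-place votes: Pink 11, Red 0, Blue 16, Teal 21. Teal and Blue advance.
Runoff: Teal is ranked above Blue on 21 ballots, Blue above Teal on 27.

Blue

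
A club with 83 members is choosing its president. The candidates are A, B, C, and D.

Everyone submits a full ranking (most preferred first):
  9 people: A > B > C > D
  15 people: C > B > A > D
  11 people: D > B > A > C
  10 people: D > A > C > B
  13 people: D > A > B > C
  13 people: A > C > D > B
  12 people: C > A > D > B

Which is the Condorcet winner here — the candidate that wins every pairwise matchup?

A vs B: 57–26
A vs C: 56–27
A vs D: 49–34
A beats every other candidate.

A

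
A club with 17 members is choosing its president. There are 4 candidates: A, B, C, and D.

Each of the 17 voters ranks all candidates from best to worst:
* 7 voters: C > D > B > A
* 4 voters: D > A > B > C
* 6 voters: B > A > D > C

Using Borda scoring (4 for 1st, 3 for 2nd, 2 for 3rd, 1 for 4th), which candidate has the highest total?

A: 7×1 + 4×3 + 6×3 = 37
B: 7×2 + 4×2 + 6×4 = 46
C: 7×4 + 4×1 + 6×1 = 38
D: 7×3 + 4×4 + 6×2 = 49

D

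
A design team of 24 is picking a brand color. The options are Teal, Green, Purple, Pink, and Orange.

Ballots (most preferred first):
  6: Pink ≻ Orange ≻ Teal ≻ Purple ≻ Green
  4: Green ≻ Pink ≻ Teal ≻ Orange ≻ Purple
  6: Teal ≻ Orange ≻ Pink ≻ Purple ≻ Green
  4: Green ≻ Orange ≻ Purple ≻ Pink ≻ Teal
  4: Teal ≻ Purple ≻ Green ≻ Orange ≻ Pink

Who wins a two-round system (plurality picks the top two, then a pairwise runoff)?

Teal

Round 1 first-place votes: Teal 10, Green 8, Purple 0, Pink 6, Orange 0. Teal and Green advance.
Runoff: Teal is ranked above Green on 16 ballots, Green above Teal on 8.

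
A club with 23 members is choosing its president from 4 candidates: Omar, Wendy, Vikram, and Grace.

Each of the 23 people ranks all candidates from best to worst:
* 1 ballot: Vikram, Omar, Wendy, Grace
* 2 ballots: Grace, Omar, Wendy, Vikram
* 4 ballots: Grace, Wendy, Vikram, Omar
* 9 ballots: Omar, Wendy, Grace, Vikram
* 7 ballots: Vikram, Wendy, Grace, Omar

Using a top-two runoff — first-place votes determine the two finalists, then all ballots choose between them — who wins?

Vikram

Round 1 first-place votes: Omar 9, Wendy 0, Vikram 8, Grace 6. Omar and Vikram advance.
Runoff: Omar is ranked above Vikram on 11 ballots, Vikram above Omar on 12.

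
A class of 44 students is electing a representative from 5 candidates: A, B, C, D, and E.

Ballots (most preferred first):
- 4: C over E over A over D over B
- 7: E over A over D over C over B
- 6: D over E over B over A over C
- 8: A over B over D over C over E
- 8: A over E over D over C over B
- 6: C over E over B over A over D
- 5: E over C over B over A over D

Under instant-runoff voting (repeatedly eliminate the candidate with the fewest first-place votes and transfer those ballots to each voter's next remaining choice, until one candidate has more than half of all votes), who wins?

Round 1: A 16, B 0, C 10, D 6, E 12. B eliminated.
Round 2: A 16, C 10, D 6, E 12. D eliminated.
Round 3: A 16, C 10, E 18. C eliminated.
Round 4: A 16, E 28. E has a majority (≥23).

E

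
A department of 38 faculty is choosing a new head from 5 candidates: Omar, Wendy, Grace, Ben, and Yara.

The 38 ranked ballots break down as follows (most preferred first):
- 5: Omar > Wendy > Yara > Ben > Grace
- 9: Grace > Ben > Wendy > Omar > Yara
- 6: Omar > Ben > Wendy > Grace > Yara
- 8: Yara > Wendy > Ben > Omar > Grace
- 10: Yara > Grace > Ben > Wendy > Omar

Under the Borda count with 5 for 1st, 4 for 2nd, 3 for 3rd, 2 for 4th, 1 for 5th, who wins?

Ben

Omar: 5×5 + 9×2 + 6×5 + 8×2 + 10×1 = 99
Wendy: 5×4 + 9×3 + 6×3 + 8×4 + 10×2 = 117
Grace: 5×1 + 9×5 + 6×2 + 8×1 + 10×4 = 110
Ben: 5×2 + 9×4 + 6×4 + 8×3 + 10×3 = 124
Yara: 5×3 + 9×1 + 6×1 + 8×5 + 10×5 = 120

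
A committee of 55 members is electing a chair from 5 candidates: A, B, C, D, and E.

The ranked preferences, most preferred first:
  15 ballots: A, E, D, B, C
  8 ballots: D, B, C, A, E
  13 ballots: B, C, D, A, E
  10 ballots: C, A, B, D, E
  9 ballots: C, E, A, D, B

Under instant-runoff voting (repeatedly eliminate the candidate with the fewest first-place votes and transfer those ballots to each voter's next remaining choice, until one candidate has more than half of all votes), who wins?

B

Round 1: A 15, B 13, C 19, D 8, E 0. E eliminated.
Round 2: A 15, B 13, C 19, D 8. D eliminated.
Round 3: A 15, B 21, C 19. A eliminated.
Round 4: B 36, C 19. B has a majority (≥28).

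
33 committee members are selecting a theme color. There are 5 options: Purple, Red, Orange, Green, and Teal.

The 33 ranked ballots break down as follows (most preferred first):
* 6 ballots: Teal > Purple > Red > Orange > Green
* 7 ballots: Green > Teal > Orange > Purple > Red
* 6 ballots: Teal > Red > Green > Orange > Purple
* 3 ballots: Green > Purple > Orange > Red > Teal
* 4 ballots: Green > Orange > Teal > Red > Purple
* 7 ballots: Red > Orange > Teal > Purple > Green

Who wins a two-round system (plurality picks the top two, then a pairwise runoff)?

Round 1 first-place votes: Purple 0, Red 7, Orange 0, Green 14, Teal 12. Green and Teal advance.
Runoff: Green is ranked above Teal on 14 ballots, Teal above Green on 19.

Teal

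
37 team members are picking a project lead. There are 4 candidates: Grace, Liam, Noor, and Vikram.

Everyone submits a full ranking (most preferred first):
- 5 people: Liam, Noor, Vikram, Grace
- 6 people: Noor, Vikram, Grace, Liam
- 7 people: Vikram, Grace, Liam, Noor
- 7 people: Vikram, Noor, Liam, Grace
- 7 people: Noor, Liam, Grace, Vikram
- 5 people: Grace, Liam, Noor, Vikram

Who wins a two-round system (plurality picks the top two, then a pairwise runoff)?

Noor

Round 1 first-place votes: Grace 5, Liam 5, Noor 13, Vikram 14. Vikram and Noor advance.
Runoff: Vikram is ranked above Noor on 14 ballots, Noor above Vikram on 23.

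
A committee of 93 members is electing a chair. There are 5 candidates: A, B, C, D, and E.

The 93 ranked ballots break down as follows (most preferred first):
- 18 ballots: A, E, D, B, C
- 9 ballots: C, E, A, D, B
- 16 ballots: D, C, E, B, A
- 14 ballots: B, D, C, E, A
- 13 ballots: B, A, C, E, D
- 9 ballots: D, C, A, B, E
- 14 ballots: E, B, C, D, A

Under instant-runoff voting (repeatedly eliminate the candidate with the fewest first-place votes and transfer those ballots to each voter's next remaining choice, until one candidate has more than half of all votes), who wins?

Round 1: A 18, B 27, C 9, D 25, E 14. C eliminated.
Round 2: A 18, B 27, D 25, E 23. A eliminated.
Round 3: B 27, D 25, E 41. D eliminated.
Round 4: B 36, E 57. E has a majority (≥47).

E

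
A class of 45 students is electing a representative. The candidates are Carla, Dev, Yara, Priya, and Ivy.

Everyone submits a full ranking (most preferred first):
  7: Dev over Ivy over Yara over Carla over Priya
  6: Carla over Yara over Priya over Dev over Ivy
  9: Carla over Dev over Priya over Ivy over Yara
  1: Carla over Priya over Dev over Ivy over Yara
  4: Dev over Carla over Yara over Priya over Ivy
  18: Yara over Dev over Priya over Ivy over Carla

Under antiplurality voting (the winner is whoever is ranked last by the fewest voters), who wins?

Last-place votes: Carla 18, Dev 0, Yara 10, Priya 7, Ivy 10.

Dev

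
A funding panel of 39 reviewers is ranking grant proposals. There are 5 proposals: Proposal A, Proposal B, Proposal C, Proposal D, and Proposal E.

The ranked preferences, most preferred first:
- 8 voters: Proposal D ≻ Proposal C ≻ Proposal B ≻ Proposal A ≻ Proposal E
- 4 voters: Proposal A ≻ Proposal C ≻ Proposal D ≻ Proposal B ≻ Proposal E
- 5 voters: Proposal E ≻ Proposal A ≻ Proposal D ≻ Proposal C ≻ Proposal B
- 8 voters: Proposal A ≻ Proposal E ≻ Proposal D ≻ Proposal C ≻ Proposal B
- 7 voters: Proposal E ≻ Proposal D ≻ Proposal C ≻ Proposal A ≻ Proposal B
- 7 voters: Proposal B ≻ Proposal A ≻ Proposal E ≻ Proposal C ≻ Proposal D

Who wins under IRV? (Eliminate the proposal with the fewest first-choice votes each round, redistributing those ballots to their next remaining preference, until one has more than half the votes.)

Round 1: Proposal A 12, Proposal B 7, Proposal C 0, Proposal D 8, Proposal E 12. Proposal C eliminated.
Round 2: Proposal A 12, Proposal B 7, Proposal D 8, Proposal E 12. Proposal B eliminated.
Round 3: Proposal A 19, Proposal D 8, Proposal E 12. Proposal D eliminated.
Round 4: Proposal A 27, Proposal E 12. Proposal A has a majority (≥20).

Proposal A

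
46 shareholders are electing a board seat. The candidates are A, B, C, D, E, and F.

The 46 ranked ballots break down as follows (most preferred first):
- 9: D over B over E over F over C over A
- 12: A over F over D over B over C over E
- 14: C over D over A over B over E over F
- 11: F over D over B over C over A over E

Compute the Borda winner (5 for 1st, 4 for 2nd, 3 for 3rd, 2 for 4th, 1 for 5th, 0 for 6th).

A: 9×0 + 12×5 + 14×3 + 11×1 = 113
B: 9×4 + 12×2 + 14×2 + 11×3 = 121
C: 9×1 + 12×1 + 14×5 + 11×2 = 113
D: 9×5 + 12×3 + 14×4 + 11×4 = 181
E: 9×3 + 12×0 + 14×1 + 11×0 = 41
F: 9×2 + 12×4 + 14×0 + 11×5 = 121

D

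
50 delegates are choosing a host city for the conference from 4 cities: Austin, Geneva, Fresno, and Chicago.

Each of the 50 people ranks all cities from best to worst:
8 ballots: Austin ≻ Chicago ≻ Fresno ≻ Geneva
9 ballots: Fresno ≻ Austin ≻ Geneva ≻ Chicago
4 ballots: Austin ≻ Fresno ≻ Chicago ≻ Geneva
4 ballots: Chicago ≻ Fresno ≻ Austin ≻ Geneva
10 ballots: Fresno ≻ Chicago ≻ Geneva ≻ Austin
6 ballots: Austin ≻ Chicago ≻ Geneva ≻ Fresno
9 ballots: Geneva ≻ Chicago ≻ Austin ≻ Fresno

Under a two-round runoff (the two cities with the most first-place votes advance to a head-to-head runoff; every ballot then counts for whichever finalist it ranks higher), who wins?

Round 1 first-place votes: Austin 18, Geneva 9, Fresno 19, Chicago 4. Fresno and Austin advance.
Runoff: Fresno is ranked above Austin on 23 ballots, Austin above Fresno on 27.

Austin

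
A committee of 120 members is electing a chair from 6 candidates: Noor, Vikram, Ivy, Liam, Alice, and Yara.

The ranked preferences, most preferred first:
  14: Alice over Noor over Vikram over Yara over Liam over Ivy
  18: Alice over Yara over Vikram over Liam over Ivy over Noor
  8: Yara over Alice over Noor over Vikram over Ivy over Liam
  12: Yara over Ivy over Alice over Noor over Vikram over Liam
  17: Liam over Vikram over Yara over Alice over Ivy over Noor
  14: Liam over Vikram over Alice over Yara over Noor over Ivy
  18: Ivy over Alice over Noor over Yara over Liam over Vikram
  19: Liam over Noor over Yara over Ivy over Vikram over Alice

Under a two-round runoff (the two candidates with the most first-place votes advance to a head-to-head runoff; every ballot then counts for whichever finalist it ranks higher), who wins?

Alice

Round 1 first-place votes: Noor 0, Vikram 0, Ivy 18, Liam 50, Alice 32, Yara 20. Liam and Alice advance.
Runoff: Liam is ranked above Alice on 50 ballots, Alice above Liam on 70.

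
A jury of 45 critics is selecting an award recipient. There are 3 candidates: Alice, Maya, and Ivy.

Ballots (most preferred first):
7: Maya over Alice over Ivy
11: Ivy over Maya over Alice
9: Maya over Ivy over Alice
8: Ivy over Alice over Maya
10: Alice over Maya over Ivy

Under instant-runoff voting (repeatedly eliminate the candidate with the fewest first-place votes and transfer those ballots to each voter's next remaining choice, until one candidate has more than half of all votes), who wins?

Maya

Round 1: Alice 10, Maya 16, Ivy 19. Alice eliminated.
Round 2: Maya 26, Ivy 19. Maya has a majority (≥23).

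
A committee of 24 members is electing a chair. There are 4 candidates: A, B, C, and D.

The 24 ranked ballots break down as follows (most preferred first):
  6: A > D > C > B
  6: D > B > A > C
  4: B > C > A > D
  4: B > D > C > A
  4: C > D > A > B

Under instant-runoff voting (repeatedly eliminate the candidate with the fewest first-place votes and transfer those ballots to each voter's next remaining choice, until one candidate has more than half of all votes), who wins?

Round 1: A 6, B 8, C 4, D 6. C eliminated.
Round 2: A 6, B 8, D 10. A eliminated.
Round 3: B 8, D 16. D has a majority (≥13).

D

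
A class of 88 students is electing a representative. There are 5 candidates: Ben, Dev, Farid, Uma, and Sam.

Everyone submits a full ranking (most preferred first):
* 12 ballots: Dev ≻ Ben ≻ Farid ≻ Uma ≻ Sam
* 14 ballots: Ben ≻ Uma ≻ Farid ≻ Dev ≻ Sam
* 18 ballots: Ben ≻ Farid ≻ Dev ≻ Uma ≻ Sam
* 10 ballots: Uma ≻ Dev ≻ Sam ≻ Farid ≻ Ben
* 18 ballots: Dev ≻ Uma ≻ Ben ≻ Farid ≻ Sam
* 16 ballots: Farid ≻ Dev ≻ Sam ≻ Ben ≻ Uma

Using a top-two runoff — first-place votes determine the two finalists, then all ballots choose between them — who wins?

Round 1 first-place votes: Ben 32, Dev 30, Farid 16, Uma 10, Sam 0. Ben and Dev advance.
Runoff: Ben is ranked above Dev on 32 ballots, Dev above Ben on 56.

Dev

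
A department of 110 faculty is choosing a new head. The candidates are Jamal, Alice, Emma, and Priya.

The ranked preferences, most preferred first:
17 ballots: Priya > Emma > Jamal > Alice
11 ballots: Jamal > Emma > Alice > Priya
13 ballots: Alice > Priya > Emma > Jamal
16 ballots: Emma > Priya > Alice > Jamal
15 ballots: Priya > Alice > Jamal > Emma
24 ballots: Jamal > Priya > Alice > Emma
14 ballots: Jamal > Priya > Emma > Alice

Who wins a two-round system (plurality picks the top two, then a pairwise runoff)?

Priya

Round 1 first-place votes: Jamal 49, Alice 13, Emma 16, Priya 32. Jamal and Priya advance.
Runoff: Jamal is ranked above Priya on 49 ballots, Priya above Jamal on 61.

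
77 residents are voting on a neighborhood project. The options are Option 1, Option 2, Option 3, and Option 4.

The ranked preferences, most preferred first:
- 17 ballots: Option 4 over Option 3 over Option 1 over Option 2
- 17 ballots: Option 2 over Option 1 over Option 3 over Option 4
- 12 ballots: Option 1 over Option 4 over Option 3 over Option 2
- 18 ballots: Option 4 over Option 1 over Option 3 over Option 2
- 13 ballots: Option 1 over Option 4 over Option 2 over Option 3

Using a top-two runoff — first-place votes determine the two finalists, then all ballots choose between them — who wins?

Option 1

Round 1 first-place votes: Option 1 25, Option 2 17, Option 3 0, Option 4 35. Option 4 and Option 1 advance.
Runoff: Option 4 is ranked above Option 1 on 35 ballots, Option 1 above Option 4 on 42.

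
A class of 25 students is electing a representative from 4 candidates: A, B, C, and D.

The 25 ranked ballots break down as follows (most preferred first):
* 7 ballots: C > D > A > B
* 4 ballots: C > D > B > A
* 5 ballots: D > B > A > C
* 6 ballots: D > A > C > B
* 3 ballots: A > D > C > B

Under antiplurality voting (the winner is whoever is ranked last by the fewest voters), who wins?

D

Last-place votes: A 4, B 16, C 5, D 0.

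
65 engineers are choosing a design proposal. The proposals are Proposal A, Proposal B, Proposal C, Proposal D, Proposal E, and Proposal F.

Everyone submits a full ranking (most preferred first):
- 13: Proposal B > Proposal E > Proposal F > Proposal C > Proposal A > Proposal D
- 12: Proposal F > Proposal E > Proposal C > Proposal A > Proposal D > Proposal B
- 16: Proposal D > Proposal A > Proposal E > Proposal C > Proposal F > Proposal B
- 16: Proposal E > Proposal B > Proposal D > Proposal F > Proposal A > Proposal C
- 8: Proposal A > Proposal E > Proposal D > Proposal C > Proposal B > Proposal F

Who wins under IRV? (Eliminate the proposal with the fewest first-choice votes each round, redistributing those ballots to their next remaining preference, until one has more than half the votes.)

Proposal E

Round 1: Proposal A 8, Proposal B 13, Proposal C 0, Proposal D 16, Proposal E 16, Proposal F 12. Proposal C eliminated.
Round 2: Proposal A 8, Proposal B 13, Proposal D 16, Proposal E 16, Proposal F 12. Proposal A eliminated.
Round 3: Proposal B 13, Proposal D 16, Proposal E 24, Proposal F 12. Proposal F eliminated.
Round 4: Proposal B 13, Proposal D 16, Proposal E 36. Proposal E has a majority (≥33).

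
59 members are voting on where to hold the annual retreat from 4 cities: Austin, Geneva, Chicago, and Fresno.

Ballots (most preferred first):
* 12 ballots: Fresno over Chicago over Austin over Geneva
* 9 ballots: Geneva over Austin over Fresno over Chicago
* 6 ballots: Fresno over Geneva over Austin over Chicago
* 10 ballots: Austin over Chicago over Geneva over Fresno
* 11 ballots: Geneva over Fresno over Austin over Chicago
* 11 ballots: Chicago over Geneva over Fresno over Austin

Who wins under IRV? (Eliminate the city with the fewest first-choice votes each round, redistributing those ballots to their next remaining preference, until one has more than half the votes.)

Round 1: Austin 10, Geneva 20, Chicago 11, Fresno 18. Austin eliminated.
Round 2: Geneva 20, Chicago 21, Fresno 18. Fresno eliminated.
Round 3: Geneva 26, Chicago 33. Chicago has a majority (≥30).

Chicago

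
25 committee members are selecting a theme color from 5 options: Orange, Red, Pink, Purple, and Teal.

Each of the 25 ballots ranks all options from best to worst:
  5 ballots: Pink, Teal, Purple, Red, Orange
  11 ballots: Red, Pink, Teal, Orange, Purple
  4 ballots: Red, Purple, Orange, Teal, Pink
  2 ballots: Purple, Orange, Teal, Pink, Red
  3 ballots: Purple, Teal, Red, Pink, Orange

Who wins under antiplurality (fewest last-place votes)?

Teal

Last-place votes: Orange 8, Red 2, Pink 4, Purple 11, Teal 0.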